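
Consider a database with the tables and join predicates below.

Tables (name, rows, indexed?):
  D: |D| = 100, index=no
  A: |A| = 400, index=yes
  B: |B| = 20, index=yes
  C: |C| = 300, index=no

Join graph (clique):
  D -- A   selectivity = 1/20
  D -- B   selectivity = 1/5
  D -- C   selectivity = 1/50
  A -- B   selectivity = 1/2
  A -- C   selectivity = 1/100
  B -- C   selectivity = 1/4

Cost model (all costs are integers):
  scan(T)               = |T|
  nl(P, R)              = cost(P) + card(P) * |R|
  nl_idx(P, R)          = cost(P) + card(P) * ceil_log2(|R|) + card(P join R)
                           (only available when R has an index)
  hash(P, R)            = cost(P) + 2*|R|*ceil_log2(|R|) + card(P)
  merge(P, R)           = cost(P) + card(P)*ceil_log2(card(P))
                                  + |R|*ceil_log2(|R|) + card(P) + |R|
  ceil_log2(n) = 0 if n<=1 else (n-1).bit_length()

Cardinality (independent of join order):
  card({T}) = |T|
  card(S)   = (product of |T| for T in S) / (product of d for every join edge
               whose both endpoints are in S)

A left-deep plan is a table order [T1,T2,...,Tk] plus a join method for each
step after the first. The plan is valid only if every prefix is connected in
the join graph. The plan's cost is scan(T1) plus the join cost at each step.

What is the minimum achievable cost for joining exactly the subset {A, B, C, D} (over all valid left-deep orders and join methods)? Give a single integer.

7120

Selinger DP over subsets of {A,B,C,D}:
  {D}: scan cost=100, card=100
  {A}: scan cost=400, card=400
  {B}: scan cost=20, card=20
  {C}: scan cost=300, card=300
  {AD}: card=2000; try (D,hash)→2200, (A,nl_idx)→3000, (A,merge)→4900, (D,merge)→5200, (A,hash)→7400, (A,nl)→40100 …(+1); best=2200 via (D,hash)
  {BD}: card=400; try (B,hash)→400, (D,merge)→940, (B,nl_idx)→1000, (B,merge)→1020, (D,hash)→1440, (D,nl)→2020 …(+1); best=400 via (B,hash)
  {CD}: card=600; try (D,hash)→2000, (C,merge)→3900, (D,merge)→4100, (C,hash)→5600, (C,nl)→30100, (D,nl)→30300; best=2000 via (D,hash)
  {AB}: card=4000; try (B,hash)→1000, (A,merge)→4140, (A,nl_idx)→4200, (B,merge)→4520, (B,nl_idx)→6400, (A,hash)→7240 …(+2); best=1000 via (B,hash)
  {AC}: card=1200; try (A,nl_idx)→4200, (C,hash)→6200, (A,merge)→7300, (C,merge)→7400, (A,hash)→7800, (A,nl)→120300 …(+1); best=4200 via (A,nl_idx)
  {BC}: card=1500; try (B,hash)→800, (C,merge)→3140, (B,nl_idx)→3300, (B,merge)→3420, (C,hash)→5440, (C,nl)→6020 …(+1); best=800 via (B,hash)
  {ABD}: card=4000; try (B,hash)→4400, (D,hash)→6400, (A,hash)→8000, (A,nl_idx)→8000, (A,merge)→8400, (B,nl_idx)→16200 …(+5); best=4400 via (B,hash)
  {ACD}: card=120; try (D,hash)→6800, (A,nl_idx)→7520, (C,hash)→9600, (A,hash)→9800, (A,merge)→12600, (D,merge)→19400 …(+4); best=6800 via (D,hash)
  {BCD}: card=600; try (B,hash)→2800, (D,hash)→3700, (B,nl_idx)→5600, (C,hash)→6200, (C,merge)→7400, (B,merge)→8720 …(+4); best=2800 via (B,hash)
  {ABC}: card=3000; try (B,hash)→5600, (A,hash)→9500, (C,hash)→10400, (B,nl_idx)→13200, (A,nl_idx)→17300, (B,merge)→18720 …(+5); best=5600 via (B,hash)
  {ABCD}: card=60; try (B,hash)→7120, (B,nl_idx)→7460, (B,merge)→7880, (A,nl_idx)→8260, (B,nl)→9200, (D,hash)→10000 …(+8); best=7120 via (B,hash)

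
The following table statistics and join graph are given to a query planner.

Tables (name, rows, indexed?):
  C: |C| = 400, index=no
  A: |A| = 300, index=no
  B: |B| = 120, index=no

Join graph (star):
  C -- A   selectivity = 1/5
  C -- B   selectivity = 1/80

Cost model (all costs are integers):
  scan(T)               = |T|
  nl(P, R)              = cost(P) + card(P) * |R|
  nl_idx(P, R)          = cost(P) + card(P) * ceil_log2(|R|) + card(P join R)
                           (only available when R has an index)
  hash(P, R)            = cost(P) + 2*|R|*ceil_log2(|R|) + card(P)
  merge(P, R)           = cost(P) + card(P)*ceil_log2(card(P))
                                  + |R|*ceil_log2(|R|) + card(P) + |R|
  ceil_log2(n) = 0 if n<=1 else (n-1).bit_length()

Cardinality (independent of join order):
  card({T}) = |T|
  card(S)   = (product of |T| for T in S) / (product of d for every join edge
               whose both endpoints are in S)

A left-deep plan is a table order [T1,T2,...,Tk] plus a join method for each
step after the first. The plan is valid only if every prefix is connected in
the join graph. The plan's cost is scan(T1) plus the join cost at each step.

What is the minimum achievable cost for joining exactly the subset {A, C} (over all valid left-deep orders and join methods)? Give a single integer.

6200

Selinger DP over subsets of {A,C}:
  {C}: scan cost=400, card=400
  {A}: scan cost=300, card=300
  {AC}: card=24000; try (A,hash)→6200, (C,merge)→7300, (A,merge)→7400, (C,hash)→7800, (C,nl)→120300, (A,nl)→120400; best=6200 via (A,hash)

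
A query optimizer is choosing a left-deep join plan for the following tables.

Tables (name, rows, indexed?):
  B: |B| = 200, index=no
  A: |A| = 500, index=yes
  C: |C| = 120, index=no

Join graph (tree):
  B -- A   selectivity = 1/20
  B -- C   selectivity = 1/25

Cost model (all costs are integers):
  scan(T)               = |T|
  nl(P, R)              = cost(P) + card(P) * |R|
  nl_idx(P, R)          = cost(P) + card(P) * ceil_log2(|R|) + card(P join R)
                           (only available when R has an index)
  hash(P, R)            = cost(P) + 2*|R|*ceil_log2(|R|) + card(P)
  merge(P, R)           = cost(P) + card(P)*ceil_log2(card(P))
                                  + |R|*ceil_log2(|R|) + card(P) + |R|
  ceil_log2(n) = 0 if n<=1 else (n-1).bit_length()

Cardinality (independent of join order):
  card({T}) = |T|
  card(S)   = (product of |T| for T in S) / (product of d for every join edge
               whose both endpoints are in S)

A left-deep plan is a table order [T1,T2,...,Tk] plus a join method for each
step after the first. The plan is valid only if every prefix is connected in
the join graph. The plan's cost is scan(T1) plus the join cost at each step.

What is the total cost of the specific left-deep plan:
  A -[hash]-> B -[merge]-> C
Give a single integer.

step 1: scan A: cost=500, card=500
step 2: join B via hash
    card(P join B) = 500*200/(20) = 5000
    cost = 500 + 2*200*8 + 500 = 4200
step 3: join C via merge
    card(P join C) = 5000*120/(25) = 24000
    cost = 4200 + 5000*13 + 120*7 + 5000 + 120 = 75160

75160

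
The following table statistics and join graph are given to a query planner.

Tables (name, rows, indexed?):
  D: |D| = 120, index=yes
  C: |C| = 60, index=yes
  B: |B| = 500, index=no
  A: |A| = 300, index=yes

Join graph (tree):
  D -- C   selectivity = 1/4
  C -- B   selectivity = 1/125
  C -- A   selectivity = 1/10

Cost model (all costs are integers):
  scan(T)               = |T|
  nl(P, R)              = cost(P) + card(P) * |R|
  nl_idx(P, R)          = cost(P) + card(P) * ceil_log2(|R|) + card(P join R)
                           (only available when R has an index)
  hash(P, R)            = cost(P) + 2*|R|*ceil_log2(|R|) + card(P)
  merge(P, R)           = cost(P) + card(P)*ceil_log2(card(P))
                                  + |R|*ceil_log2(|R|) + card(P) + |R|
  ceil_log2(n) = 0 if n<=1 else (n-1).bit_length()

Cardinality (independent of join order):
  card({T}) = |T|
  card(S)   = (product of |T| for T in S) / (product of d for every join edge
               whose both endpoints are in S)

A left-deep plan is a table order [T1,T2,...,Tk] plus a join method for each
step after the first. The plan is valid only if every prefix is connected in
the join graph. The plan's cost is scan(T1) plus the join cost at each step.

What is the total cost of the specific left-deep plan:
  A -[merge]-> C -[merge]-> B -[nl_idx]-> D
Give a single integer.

step 1: scan A: cost=300, card=300
step 2: join C via merge
    card(P join C) = 300*60/(10) = 1800
    cost = 300 + 300*9 + 60*6 + 300 + 60 = 3720
step 3: join B via merge
    card(P join B) = 1800*500/(125) = 7200
    cost = 3720 + 1800*11 + 500*9 + 1800 + 500 = 30320
step 4: join D via nl_idx
    card(P join D) = 7200*120/(4) = 216000
    cost = 30320 + 7200*7 + 216000 = 296720

296720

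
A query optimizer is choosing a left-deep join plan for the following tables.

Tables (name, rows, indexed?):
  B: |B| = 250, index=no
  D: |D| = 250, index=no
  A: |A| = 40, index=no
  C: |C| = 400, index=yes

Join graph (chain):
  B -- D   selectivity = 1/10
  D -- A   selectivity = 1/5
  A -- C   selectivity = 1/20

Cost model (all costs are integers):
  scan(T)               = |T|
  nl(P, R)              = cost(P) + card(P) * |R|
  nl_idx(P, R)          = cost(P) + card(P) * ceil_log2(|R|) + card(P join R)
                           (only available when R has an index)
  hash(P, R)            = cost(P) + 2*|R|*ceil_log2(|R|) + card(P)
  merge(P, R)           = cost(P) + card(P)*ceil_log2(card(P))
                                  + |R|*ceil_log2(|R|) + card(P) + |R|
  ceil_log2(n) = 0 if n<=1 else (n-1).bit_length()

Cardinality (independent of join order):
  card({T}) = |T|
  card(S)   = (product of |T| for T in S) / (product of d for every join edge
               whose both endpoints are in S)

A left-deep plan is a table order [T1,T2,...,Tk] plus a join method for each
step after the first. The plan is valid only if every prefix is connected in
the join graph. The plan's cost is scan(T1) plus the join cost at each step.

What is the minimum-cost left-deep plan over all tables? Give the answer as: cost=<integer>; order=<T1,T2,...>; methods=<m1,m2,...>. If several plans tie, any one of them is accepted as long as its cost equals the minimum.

Selinger DP (subsets sized 1..n):
  {B}: scan cost=250, card=250
  {D}: scan cost=250, card=250
  {A}: scan cost=40, card=40
  {C}: scan cost=400, card=400
  {BD}: card=6250; try (D,hash)→4500, (B,hash)→4500, (D,merge)→4750, (B,merge)→4750, (D,nl)→62750, (B,nl)→62750; best=4500 via (D,hash)
  {AD}: card=2000; try (A,hash)→980, (D,merge)→2570, (A,merge)→2780, (D,hash)→4080, (D,nl)→10040, (A,nl)→10250; best=980 via (A,hash)
  {AC}: card=800; try (C,nl_idx)→1200, (A,hash)→1280, (C,merge)→4320, (A,merge)→4680, (C,hash)→7280, (C,nl)→16040 …(+1); best=1200 via (C,nl_idx)
  {ABD}: card=50000; try (B,hash)→6980, (A,hash)→11230, (B,merge)→27230, (A,merge)→92280, (A,nl)→254500, (B,nl)→500980; best=6980 via (B,hash)
  {ACD}: card=40000; try (D,hash)→6000, (C,hash)→10180, (D,merge)→12250, (C,merge)→28980, (C,nl_idx)→58980, (D,nl)→201200 …(+1); best=6000 via (D,hash)
  {ABCD}: card=1000000; try (B,hash)→50000, (C,hash)→64180, (B,merge)→688250, (C,merge)→860980, (C,nl_idx)→1456980, (B,nl)→10006000 …(+1); best=50000 via (B,hash)

cost=50000; order=A,C,D,B; methods=nl_idx,hash,hash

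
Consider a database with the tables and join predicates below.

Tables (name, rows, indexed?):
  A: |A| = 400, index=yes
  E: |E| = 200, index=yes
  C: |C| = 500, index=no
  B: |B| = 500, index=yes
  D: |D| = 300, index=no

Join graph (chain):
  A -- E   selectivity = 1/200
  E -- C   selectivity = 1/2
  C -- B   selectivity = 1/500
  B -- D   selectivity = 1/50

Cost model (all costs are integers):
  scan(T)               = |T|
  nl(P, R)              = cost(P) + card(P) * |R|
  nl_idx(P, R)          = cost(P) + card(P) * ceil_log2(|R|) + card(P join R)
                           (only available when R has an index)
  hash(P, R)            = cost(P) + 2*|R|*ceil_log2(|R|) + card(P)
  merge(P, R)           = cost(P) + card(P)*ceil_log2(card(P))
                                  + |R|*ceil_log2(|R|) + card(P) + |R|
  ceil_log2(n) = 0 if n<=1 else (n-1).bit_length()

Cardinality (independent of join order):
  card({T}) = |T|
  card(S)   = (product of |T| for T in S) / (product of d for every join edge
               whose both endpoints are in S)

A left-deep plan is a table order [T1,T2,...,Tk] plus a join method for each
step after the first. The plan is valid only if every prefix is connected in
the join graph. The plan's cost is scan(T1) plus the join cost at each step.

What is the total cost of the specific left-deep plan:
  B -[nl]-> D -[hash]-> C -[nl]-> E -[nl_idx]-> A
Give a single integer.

4062500

step 1: scan B: cost=500, card=500
step 2: join D via nl
    card(P join D) = 500*300/(50) = 3000
    cost = 500 + 500*300 = 150500
step 3: join C via hash
    card(P join C) = 3000*500/(500) = 3000
    cost = 150500 + 2*500*9 + 3000 = 162500
step 4: join E via nl
    card(P join E) = 3000*200/(2) = 300000
    cost = 162500 + 3000*200 = 762500
step 5: join A via nl_idx
    card(P join A) = 300000*400/(200) = 600000
    cost = 762500 + 300000*9 + 600000 = 4062500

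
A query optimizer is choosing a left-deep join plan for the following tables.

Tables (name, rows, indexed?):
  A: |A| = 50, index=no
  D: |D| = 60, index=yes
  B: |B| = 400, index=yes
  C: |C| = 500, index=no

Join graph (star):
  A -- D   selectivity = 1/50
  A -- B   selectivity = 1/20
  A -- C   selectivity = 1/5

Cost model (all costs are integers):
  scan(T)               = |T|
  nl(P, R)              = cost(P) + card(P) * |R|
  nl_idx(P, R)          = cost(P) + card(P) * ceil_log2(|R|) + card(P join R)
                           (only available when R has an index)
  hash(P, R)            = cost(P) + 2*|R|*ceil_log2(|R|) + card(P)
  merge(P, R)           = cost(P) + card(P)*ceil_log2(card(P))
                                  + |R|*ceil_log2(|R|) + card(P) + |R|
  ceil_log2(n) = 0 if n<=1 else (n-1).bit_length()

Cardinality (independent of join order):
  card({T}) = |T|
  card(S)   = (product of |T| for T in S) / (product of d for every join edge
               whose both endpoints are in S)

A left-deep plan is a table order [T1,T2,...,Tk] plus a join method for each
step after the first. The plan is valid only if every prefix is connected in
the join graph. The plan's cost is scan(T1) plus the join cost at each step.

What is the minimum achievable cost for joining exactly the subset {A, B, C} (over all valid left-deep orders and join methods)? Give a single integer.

Selinger DP over subsets of {A,B,C}:
  {A}: scan cost=50, card=50
  {B}: scan cost=400, card=400
  {C}: scan cost=500, card=500
  {AB}: card=1000; try (A,hash)→1400, (B,nl_idx)→1500, (B,merge)→4400, (A,merge)→4750, (B,hash)→7300, (B,nl)→20050 …(+1); best=1400 via (A,hash)
  {AC}: card=5000; try (A,hash)→1600, (C,merge)→5400, (A,merge)→5850, (C,hash)→9100, (C,nl)→25050, (A,nl)→25500; best=1600 via (A,hash)
  {ABC}: card=100000; try (C,hash)→11400, (B,hash)→13800, (C,merge)→17400, (B,merge)→75600, (B,nl_idx)→146600, (C,nl)→501400 …(+1); best=11400 via (C,hash)

11400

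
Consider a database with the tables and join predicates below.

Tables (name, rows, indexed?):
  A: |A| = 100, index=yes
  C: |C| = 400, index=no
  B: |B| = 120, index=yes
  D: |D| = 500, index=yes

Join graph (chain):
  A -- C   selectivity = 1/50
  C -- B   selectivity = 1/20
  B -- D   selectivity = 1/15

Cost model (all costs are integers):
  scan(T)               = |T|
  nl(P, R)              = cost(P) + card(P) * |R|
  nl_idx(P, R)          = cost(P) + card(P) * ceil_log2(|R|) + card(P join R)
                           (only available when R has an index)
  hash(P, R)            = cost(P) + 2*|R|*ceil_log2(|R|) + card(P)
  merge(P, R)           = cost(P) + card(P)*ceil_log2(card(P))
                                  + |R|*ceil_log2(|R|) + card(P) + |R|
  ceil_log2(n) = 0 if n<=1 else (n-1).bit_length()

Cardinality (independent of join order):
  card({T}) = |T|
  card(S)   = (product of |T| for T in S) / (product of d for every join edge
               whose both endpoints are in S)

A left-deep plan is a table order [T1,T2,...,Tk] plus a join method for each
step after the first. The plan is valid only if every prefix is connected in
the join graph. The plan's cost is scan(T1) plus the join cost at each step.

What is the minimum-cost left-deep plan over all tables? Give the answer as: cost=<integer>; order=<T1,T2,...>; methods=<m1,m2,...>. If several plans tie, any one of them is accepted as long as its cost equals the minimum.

cost=18480; order=C,A,B,D; methods=hash,hash,hash

Selinger DP (subsets sized 1..n):
  {A}: scan cost=100, card=100
  {C}: scan cost=400, card=400
  {B}: scan cost=120, card=120
  {D}: scan cost=500, card=500
  {AC}: card=800; try (A,hash)→2200, (A,nl_idx)→4000, (C,merge)→4900, (A,merge)→5200, (C,hash)→7400, (C,nl)→40100 …(+1); best=2200 via (A,hash)
  {BC}: card=2400; try (B,hash)→2480, (C,merge)→5080, (B,merge)→5360, (B,nl_idx)→5600, (C,hash)→7440, (C,nl)→48120 …(+1); best=2480 via (B,hash)
  {BD}: card=4000; try (B,hash)→2680, (D,nl_idx)→5200, (D,merge)→6080, (B,merge)→6460, (B,nl_idx)→8000, (D,hash)→9240 …(+2); best=2680 via (B,hash)
  {ABC}: card=4800; try (B,hash)→4680, (A,hash)→6280, (B,merge)→11960, (B,nl_idx)→12600, (A,nl_idx)→24080, (A,merge)→34480 …(+2); best=4680 via (B,hash)
  {BCD}: card=80000; try (D,hash)→13880, (C,hash)→13880, (D,merge)→38680, (C,merge)→58680, (D,nl_idx)→104080, (D,nl)→1202480 …(+1); best=13880 via (D,hash)
  {ABCD}: card=160000; try (D,hash)→18480, (D,merge)→76880, (A,hash)→95280, (D,nl_idx)→207880, (A,nl_idx)→733880, (A,merge)→1454680 …(+2); best=18480 via (D,hash)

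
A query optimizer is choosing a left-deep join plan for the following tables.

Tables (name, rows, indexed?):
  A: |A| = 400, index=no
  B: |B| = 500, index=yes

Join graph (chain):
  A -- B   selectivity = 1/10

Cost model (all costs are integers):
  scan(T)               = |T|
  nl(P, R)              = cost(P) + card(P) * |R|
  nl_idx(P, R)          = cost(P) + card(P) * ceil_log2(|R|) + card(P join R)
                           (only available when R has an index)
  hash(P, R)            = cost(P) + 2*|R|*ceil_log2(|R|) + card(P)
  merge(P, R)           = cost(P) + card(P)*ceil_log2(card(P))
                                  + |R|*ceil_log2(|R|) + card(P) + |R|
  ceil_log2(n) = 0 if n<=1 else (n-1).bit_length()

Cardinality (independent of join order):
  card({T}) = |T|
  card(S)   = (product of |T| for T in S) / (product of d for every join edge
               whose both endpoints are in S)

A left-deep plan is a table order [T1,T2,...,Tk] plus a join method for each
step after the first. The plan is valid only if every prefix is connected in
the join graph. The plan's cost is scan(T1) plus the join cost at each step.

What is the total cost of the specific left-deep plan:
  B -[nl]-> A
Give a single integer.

200500

step 1: scan B: cost=500, card=500
step 2: join A via nl
    card(P join A) = 500*400/(10) = 20000
    cost = 500 + 500*400 = 200500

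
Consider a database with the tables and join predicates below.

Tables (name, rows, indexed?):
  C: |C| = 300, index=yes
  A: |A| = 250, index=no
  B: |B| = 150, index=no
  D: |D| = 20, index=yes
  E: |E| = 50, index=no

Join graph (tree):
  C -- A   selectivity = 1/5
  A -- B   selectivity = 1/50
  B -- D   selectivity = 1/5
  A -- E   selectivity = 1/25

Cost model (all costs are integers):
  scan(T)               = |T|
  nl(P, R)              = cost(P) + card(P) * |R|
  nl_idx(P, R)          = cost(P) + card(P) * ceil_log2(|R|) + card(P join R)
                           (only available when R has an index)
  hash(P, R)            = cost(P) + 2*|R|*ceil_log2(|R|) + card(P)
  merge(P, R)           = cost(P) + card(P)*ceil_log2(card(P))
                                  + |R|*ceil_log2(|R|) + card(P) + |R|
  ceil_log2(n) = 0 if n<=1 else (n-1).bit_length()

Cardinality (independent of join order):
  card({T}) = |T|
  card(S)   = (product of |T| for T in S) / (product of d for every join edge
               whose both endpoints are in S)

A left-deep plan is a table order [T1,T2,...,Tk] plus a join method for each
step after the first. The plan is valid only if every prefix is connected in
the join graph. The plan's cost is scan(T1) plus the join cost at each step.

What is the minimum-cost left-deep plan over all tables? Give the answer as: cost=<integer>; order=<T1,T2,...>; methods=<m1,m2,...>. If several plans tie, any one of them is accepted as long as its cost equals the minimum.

cost=17100; order=A,E,B,D,C; methods=hash,hash,hash,hash

Selinger DP (subsets sized 1..n):
  {C}: scan cost=300, card=300
  {A}: scan cost=250, card=250
  {B}: scan cost=150, card=150
  {D}: scan cost=20, card=20
  {E}: scan cost=50, card=50
  {AC}: card=15000; try (A,hash)→4600, (C,merge)→5500, (A,merge)→5550, (C,hash)→5900, (C,nl_idx)→17500, (C,nl)→75250 …(+1); best=4600 via (A,hash)
  {AB}: card=750; try (B,hash)→2900, (A,merge)→3750, (B,merge)→3850, (A,hash)→4300, (A,nl)→37650, (B,nl)→37750; best=2900 via (B,hash)
  {AE}: card=500; try (E,hash)→1100, (A,merge)→2650, (E,merge)→2850, (A,hash)→4100, (A,nl)→12550, (E,nl)→12750; best=1100 via (E,hash)
  {BD}: card=600; try (D,hash)→500, (B,merge)→1490, (D,nl_idx)→1500, (D,merge)→1620, (B,hash)→2440, (B,nl)→3020 …(+1); best=500 via (D,hash)
  {ABC}: card=45000; try (C,hash)→9050, (C,merge)→14150, (B,hash)→22000, (C,nl_idx)→54650, (C,nl)→227900, (B,merge)→230950 …(+1); best=9050 via (C,hash)
  {ACE}: card=30000; try (C,hash)→7000, (C,merge)→9100, (E,hash)→20200, (C,nl_idx)→35600, (C,nl)→151100, (E,merge)→229950 …(+1); best=7000 via (C,hash)
  {ABD}: card=3000; try (D,hash)→3850, (A,hash)→5100, (A,merge)→9350, (D,nl_idx)→9650, (D,merge)→11270, (D,nl)→17900 …(+1); best=3850 via (D,hash)
  {ABE}: card=1500; try (B,hash)→4000, (E,hash)→4250, (B,merge)→7450, (E,merge)→11500, (E,nl)→40400, (B,nl)→76100; best=4000 via (B,hash)
  {ABCD}: card=180000; try (C,hash)→12250, (C,merge)→45850, (D,hash)→54250, (C,nl_idx)→210850, (D,nl_idx)→414050, (D,merge)→774170 …(+2); best=12250 via (C,hash)
  {ABCE}: card=90000; try (C,hash)→10900, (C,merge)→25000, (B,hash)→39400, (E,hash)→54650, (C,nl_idx)→107500, (C,nl)→454000 …(+4); best=10900 via (C,hash)
  {ABDE}: card=6000; try (D,hash)→5700, (E,hash)→7450, (D,nl_idx)→17500, (D,merge)→22120, (D,nl)→34000, (E,merge)→43200 …(+1); best=5700 via (D,hash)
  {ABCDE}: card=360000; try (C,hash)→17100, (C,merge)→92700, (D,hash)→101100, (E,hash)→192850, (C,nl_idx)→419700, (D,nl_idx)→820900 …(+5); best=17100 via (C,hash)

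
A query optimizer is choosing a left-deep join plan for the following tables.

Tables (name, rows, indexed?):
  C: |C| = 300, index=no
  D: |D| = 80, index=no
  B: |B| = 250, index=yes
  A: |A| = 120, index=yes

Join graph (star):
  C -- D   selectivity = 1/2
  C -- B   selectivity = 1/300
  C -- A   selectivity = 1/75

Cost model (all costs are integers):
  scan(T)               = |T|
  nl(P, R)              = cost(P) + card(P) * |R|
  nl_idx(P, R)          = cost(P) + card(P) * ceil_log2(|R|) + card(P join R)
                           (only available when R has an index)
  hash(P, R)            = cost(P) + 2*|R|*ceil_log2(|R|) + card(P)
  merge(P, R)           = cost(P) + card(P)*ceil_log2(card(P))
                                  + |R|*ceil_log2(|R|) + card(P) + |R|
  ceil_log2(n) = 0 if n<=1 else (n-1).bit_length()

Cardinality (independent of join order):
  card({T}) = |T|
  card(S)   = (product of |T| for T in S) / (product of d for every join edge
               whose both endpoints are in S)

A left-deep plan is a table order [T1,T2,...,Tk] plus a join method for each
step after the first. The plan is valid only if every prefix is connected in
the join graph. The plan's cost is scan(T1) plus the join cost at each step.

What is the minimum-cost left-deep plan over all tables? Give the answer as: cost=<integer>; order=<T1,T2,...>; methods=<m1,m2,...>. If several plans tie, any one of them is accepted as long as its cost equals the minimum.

Selinger DP (subsets sized 1..n):
  {C}: scan cost=300, card=300
  {D}: scan cost=80, card=80
  {B}: scan cost=250, card=250
  {A}: scan cost=120, card=120
  {CD}: card=12000; try (D,hash)→1720, (C,merge)→3720, (D,merge)→3940, (C,hash)→5560, (C,nl)→24080, (D,nl)→24300; best=1720 via (D,hash)
  {BC}: card=250; try (B,nl_idx)→2950, (B,hash)→4600, (C,merge)→5500, (B,merge)→5550, (C,hash)→5900, (C,nl)→75250 …(+1); best=2950 via (B,nl_idx)
  {AC}: card=480; try (A,hash)→2280, (A,nl_idx)→2880, (C,merge)→4080, (A,merge)→4260, (C,hash)→5640, (C,nl)→36120 …(+1); best=2280 via (A,hash)
  {BCD}: card=10000; try (D,hash)→4320, (D,merge)→5840, (B,hash)→17720, (D,nl)→22950, (B,nl_idx)→107720, (B,merge)→183970 …(+1); best=4320 via (D,hash)
  {ACD}: card=19200; try (D,hash)→3880, (D,merge)→7720, (A,hash)→15400, (D,nl)→40680, (A,nl_idx)→104920, (A,merge)→182680 …(+1); best=3880 via (D,hash)
  {ABC}: card=400; try (A,hash)→4880, (A,nl_idx)→5100, (A,merge)→6160, (B,nl_idx)→6520, (B,hash)→6760, (B,merge)→9330 …(+2); best=4880 via (A,hash)
  {ABCD}: card=16000; try (D,hash)→6400, (D,merge)→9520, (A,hash)→16000, (B,hash)→27080, (D,nl)→36880, (A,nl_idx)→90320 …(+5); best=6400 via (D,hash)

cost=6400; order=C,B,A,D; methods=nl_idx,hash,hash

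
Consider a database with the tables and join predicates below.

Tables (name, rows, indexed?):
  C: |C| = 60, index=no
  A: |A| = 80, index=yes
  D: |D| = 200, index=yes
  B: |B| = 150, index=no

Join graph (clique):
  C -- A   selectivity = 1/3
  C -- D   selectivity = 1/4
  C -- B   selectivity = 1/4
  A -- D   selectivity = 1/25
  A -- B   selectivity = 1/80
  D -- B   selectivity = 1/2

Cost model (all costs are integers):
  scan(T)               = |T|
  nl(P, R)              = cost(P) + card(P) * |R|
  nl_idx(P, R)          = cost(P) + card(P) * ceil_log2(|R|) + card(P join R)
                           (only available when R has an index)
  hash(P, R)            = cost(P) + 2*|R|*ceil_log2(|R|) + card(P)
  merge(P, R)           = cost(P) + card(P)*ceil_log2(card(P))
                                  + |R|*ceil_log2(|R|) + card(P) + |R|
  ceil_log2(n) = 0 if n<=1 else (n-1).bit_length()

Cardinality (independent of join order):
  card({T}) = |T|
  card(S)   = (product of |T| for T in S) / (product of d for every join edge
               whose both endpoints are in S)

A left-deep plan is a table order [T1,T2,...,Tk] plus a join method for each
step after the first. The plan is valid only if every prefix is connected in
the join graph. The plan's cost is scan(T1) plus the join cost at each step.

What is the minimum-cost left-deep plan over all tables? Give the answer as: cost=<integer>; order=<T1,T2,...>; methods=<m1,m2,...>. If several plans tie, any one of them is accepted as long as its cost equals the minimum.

cost=4470; order=B,A,D,C; methods=nl_idx,nl_idx,hash

Selinger DP (subsets sized 1..n):
  {C}: scan cost=60, card=60
  {A}: scan cost=80, card=80
  {D}: scan cost=200, card=200
  {B}: scan cost=150, card=150
  {AC}: card=1600; try (C,hash)→880, (A,merge)→1120, (C,merge)→1140, (A,hash)→1240, (A,nl_idx)→2080, (A,nl)→4860 …(+1); best=880 via (C,hash)
  {CD}: card=3000; try (C,hash)→1120, (D,merge)→2280, (C,merge)→2420, (D,hash)→3320, (D,nl_idx)→3540, (D,nl)→12060 …(+1); best=1120 via (C,hash)
  {BC}: card=2250; try (C,hash)→1020, (B,merge)→1830, (C,merge)→1920, (B,hash)→2520, (B,nl)→9060, (C,nl)→9150; best=1020 via (C,hash)
  {AD}: card=640; try (D,nl_idx)→1360, (A,hash)→1520, (A,nl_idx)→2240, (D,merge)→2520, (A,merge)→2640, (D,hash)→3360 …(+2); best=1360 via (D,nl_idx)
  {AB}: card=150; try (A,nl_idx)→1350, (A,hash)→1420, (B,merge)→2070, (A,merge)→2140, (B,hash)→2560, (B,nl)→12080 …(+1); best=1350 via (A,nl_idx)
  {BD}: card=15000; try (B,hash)→2800, (D,merge)→3300, (B,merge)→3350, (D,hash)→3500, (D,nl_idx)→16350, (D,nl)→30150 …(+1); best=2800 via (B,hash)
  {ACD}: card=3200; try (C,hash)→2720, (A,hash)→5240, (D,hash)→5680, (C,merge)→8820, (D,nl_idx)→16880, (D,merge)→21880 …(+5); best=2720 via (C,hash)
  {ABC}: card=750; try (C,hash)→2220, (C,merge)→3120, (A,hash)→4390, (B,hash)→4880, (C,nl)→10350, (A,nl_idx)→17520 …(+4); best=2220 via (C,hash)
  {BCD}: card=56250; try (D,hash)→6470, (B,hash)→6520, (C,hash)→18520, (D,merge)→32070, (B,merge)→41470, (D,nl_idx)→75270 …(+4); best=6470 via (D,hash)
  {ABD}: card=600; try (D,nl_idx)→3150, (B,hash)→4400, (D,merge)→4500, (D,hash)→4700, (B,merge)→9750, (A,hash)→18920 …(+5); best=3150 via (D,nl_idx)
  {ABCD}: card=750; try (C,hash)→4470, (D,hash)→6170, (B,hash)→8320, (D,nl_idx)→8970, (C,merge)→10170, (D,merge)→12270 …(+8); best=4470 via (C,hash)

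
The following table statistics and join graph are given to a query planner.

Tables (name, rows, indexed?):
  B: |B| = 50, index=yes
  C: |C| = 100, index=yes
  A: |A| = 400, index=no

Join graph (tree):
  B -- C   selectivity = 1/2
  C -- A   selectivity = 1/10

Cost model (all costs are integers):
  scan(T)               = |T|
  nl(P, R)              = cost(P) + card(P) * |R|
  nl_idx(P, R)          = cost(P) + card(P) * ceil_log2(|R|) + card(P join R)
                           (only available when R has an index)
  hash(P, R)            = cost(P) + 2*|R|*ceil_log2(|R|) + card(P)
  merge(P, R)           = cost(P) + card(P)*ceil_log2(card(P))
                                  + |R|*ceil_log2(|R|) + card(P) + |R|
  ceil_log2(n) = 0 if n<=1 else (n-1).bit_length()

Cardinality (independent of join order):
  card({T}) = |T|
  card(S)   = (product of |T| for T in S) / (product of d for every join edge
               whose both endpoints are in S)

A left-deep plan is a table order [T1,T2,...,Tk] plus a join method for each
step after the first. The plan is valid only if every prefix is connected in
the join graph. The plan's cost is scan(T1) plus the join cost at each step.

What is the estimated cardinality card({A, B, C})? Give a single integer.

Tables in S: A(400), B(50), C(100)
Edges inside S: B-C(d=2), C-A(d=10)
numerator = 400 * 50 * 100 = 2000000
denominator = 2 * 10 = 20
card(S) = 2000000 / 20 = 100000

100000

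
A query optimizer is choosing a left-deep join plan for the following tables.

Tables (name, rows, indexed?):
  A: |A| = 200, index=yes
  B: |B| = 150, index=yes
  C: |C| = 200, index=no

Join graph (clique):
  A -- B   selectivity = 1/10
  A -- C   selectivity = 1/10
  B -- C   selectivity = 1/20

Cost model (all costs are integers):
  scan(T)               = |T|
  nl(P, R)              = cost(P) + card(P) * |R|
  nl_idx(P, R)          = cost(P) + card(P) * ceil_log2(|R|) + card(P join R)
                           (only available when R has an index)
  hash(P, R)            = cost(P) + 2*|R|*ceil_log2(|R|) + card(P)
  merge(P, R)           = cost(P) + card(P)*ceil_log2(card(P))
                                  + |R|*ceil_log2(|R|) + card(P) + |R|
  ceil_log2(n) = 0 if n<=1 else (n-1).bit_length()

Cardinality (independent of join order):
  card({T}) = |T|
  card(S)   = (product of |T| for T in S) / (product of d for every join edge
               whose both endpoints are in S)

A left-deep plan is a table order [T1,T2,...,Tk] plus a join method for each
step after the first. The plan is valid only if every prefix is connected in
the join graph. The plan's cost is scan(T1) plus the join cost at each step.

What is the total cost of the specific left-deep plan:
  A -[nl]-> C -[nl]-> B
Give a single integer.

640200

step 1: scan A: cost=200, card=200
step 2: join C via nl
    card(P join C) = 200*200/(10) = 4000
    cost = 200 + 200*200 = 40200
step 3: join B via nl
    card(P join B) = 4000*150/(10*20) = 3000
    cost = 40200 + 4000*150 = 640200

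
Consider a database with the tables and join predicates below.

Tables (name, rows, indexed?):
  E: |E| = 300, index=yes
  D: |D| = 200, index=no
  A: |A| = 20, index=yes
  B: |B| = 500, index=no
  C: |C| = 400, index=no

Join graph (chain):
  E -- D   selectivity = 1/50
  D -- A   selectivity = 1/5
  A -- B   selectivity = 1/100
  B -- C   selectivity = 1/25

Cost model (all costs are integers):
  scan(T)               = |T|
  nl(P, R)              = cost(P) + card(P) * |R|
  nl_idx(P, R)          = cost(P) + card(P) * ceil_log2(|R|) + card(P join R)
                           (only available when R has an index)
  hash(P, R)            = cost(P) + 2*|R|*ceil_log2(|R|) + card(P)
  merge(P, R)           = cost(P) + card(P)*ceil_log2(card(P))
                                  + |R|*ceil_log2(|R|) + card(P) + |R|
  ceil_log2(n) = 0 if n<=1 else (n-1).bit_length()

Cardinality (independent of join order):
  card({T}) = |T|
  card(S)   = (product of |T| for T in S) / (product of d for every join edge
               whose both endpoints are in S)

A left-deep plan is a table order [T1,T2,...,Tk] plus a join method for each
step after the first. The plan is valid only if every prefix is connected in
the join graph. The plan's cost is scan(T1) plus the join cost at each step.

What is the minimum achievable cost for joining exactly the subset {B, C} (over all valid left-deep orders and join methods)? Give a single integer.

Selinger DP over subsets of {B,C}:
  {B}: scan cost=500, card=500
  {C}: scan cost=400, card=400
  {BC}: card=8000; try (C,hash)→8200, (B,merge)→9400, (C,merge)→9500, (B,hash)→9800, (B,nl)→200400, (C,nl)→200500; best=8200 via (C,hash)

8200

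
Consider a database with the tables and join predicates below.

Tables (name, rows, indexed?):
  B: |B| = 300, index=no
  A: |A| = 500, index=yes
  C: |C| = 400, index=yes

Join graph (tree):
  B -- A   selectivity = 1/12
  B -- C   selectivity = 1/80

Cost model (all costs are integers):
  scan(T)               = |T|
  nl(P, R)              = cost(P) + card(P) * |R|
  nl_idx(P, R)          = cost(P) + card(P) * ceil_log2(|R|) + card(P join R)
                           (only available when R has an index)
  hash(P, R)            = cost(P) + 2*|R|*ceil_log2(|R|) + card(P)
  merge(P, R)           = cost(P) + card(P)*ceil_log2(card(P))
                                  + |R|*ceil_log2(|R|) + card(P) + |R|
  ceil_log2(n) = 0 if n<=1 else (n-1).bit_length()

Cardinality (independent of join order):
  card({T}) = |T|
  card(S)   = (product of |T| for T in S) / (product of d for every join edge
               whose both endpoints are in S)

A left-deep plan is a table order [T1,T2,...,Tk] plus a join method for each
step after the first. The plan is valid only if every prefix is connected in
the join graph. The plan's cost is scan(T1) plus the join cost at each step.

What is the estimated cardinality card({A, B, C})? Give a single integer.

62500

Tables in S: A(500), B(300), C(400)
Edges inside S: B-A(d=12), B-C(d=80)
numerator = 500 * 300 * 400 = 60000000
denominator = 12 * 80 = 960
card(S) = 60000000 / 960 = 62500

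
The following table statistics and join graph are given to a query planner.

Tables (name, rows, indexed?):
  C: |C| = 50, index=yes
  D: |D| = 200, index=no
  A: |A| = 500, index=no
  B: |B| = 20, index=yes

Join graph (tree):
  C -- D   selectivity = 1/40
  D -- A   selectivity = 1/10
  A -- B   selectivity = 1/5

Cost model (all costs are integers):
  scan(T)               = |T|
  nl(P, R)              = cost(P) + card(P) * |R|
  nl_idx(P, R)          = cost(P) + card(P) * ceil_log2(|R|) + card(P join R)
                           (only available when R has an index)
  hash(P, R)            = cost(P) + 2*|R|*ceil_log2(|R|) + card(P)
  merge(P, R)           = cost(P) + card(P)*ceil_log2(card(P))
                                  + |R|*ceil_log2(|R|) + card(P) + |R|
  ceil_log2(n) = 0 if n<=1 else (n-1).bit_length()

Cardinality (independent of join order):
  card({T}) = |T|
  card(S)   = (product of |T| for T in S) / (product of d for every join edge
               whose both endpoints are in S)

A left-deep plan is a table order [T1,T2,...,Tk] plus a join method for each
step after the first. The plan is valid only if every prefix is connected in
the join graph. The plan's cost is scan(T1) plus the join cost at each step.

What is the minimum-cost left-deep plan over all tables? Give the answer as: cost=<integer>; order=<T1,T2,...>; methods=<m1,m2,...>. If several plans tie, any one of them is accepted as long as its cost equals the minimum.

Selinger DP (subsets sized 1..n):
  {C}: scan cost=50, card=50
  {D}: scan cost=200, card=200
  {A}: scan cost=500, card=500
  {B}: scan cost=20, card=20
  {CD}: card=250; try (C,hash)→1000, (C,nl_idx)→1650, (D,merge)→2200, (C,merge)→2350, (D,hash)→3300, (D,nl)→10050 …(+1); best=1000 via (C,hash)
  {AD}: card=10000; try (D,hash)→4200, (A,merge)→7000, (D,merge)→7300, (A,hash)→9400, (A,nl)→100200, (D,nl)→100500; best=4200 via (D,hash)
  {AB}: card=2000; try (B,hash)→1200, (B,nl_idx)→5000, (A,merge)→5140, (B,merge)→5620, (A,hash)→9040, (A,nl)→10020 …(+1); best=1200 via (B,hash)
  {ACD}: card=12500; try (A,merge)→8250, (A,hash)→10250, (C,hash)→14800, (C,nl_idx)→76700, (A,nl)→126000, (C,merge)→154550 …(+1); best=8250 via (A,merge)
  {ABD}: card=40000; try (D,hash)→6400, (B,hash)→14400, (D,merge)→27000, (B,nl_idx)→94200, (B,merge)→154320, (B,nl)→204200 …(+1); best=6400 via (D,hash)
  {ABCD}: card=50000; try (B,hash)→20950, (C,hash)→47000, (B,nl_idx)→120750, (B,merge)→195870, (B,nl)→258250, (C,nl_idx)→296400 …(+2); best=20950 via (B,hash)

cost=20950; order=D,C,A,B; methods=hash,merge,hash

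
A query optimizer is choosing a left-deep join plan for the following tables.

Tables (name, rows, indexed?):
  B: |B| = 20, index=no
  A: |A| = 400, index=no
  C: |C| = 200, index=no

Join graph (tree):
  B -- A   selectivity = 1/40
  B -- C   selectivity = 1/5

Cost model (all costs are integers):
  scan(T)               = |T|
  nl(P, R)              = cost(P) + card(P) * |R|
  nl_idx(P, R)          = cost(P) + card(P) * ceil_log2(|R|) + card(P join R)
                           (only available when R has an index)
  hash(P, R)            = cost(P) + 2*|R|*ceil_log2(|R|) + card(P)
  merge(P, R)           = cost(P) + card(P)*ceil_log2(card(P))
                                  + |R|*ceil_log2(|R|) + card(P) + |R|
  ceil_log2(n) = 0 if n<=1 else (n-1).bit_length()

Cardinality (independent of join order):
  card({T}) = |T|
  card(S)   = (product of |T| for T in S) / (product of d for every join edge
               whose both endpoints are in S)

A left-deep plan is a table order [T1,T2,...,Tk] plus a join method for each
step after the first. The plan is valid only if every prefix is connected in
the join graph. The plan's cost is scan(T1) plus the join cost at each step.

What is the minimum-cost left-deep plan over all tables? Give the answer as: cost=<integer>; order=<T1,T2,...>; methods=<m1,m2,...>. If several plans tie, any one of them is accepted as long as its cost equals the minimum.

cost=4400; order=A,B,C; methods=hash,hash

Selinger DP (subsets sized 1..n):
  {B}: scan cost=20, card=20
  {A}: scan cost=400, card=400
  {C}: scan cost=200, card=200
  {AB}: card=200; try (B,hash)→1000, (A,merge)→4140, (B,merge)→4520, (A,hash)→7240, (A,nl)→8020, (B,nl)→8400; best=1000 via (B,hash)
  {BC}: card=800; try (B,hash)→600, (C,merge)→1940, (B,merge)→2120, (C,hash)→3240, (C,nl)→4020, (B,nl)→4200; best=600 via (B,hash)
  {ABC}: card=8000; try (C,hash)→4400, (C,merge)→4600, (A,hash)→8600, (A,merge)→13400, (C,nl)→41000, (A,nl)→320600; best=4400 via (C,hash)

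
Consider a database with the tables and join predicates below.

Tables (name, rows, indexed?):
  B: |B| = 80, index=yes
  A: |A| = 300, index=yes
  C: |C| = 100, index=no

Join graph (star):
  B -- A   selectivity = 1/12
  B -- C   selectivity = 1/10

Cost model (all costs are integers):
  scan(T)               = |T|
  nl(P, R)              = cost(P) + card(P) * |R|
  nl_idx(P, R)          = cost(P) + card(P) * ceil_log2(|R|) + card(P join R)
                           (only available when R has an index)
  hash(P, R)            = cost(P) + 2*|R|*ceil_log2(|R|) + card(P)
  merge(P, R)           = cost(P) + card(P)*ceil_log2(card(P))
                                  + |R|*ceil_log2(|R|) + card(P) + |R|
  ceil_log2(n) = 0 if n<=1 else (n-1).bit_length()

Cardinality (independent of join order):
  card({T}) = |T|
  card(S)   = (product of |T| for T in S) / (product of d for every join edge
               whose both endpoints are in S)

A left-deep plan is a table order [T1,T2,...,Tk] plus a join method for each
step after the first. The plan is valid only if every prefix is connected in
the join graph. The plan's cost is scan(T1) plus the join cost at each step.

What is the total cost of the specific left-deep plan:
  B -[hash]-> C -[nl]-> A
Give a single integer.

step 1: scan B: cost=80, card=80
step 2: join C via hash
    card(P join C) = 80*100/(10) = 800
    cost = 80 + 2*100*7 + 80 = 1560
step 3: join A via nl
    card(P join A) = 800*300/(12) = 20000
    cost = 1560 + 800*300 = 241560

241560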